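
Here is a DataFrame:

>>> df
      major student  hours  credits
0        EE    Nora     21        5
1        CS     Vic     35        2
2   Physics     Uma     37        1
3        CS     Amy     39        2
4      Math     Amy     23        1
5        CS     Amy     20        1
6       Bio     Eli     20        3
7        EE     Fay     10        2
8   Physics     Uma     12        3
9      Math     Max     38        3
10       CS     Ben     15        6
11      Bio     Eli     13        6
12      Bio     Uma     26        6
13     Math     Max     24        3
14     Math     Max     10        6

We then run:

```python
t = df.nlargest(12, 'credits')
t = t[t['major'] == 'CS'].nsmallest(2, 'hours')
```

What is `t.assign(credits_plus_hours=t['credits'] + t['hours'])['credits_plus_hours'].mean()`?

take 12 rows with largest credits:
      major student  hours  credits
10       CS     Ben     15        6
11      Bio     Eli     13        6
12      Bio     Uma     26        6
14     Math     Max     10        6
0        EE    Nora     21        5
6       Bio     Eli     20        3
8   Physics     Uma     12        3
9      Math     Max     38        3
13     Math     Max     24        3
1        CS     Vic     35        2
3        CS     Amy     39        2
7        EE     Fay     10        2
filter rows where major == 'CS':
   major student  hours  credits
10    CS     Ben     15        6
1     CS     Vic     35        2
3     CS     Amy     39        2
take 2 rows with smallest hours:
   major student  hours  credits
10    CS     Ben     15        6
1     CS     Vic     35        2
add column credits_plus_hours = t['credits'] + t['hours']:
   major student  hours  credits  credits_plus_hours
10    CS     Ben     15        6                  21
1     CS     Vic     35        2                  37
Hence 29.0.

29.0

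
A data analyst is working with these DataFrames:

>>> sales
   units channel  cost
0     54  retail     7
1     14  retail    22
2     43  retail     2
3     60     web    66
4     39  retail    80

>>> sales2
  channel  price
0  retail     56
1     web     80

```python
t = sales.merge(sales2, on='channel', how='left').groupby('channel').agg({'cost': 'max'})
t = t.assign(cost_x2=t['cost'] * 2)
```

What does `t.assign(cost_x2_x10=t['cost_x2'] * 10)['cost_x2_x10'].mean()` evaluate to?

1460.0

merge on 'channel' (how='left') → 5 rows:
   units channel  cost  price
0     54  retail     7     56
1     14  retail    22     56
2     43  retail     2     56
3     60     web    66     80
4     39  retail    80     56
group by channel, max of cost:
         cost
channel      
retail     80
web        66
add column cost_x2 = t['cost'] * 2:
         cost  cost_x2
channel               
retail     80      160
web        66      132
add column cost_x2_x10 = t['cost_x2'] * 10:
         cost  cost_x2  cost_x2_x10
channel                            
retail     80      160         1600
web        66      132         1320
So mean() = 1460.0.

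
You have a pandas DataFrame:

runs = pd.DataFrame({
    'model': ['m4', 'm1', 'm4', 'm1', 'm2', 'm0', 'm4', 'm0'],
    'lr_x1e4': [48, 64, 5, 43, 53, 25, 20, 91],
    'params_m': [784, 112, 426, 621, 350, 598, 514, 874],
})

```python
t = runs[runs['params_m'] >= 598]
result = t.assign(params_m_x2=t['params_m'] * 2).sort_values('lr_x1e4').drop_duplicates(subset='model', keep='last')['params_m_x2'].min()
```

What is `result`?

1242

filter rows where params_m >= 598:
  model  lr_x1e4  params_m
0    m4       48       784
3    m1       43       621
5    m0       25       598
7    m0       91       874
add column params_m_x2 = t['params_m'] * 2:
  model  lr_x1e4  params_m  params_m_x2
0    m4       48       784         1568
3    m1       43       621         1242
5    m0       25       598         1196
7    m0       91       874         1748
sort by lr_x1e4:
  model  lr_x1e4  params_m  params_m_x2
5    m0       25       598         1196
3    m1       43       621         1242
0    m4       48       784         1568
7    m0       91       874         1748
drop duplicate model (keep=last):
  model  lr_x1e4  params_m  params_m_x2
3    m1       43       621         1242
0    m4       48       784         1568
7    m0       91       874         1748
Then the min of column 'params_m_x2': 1242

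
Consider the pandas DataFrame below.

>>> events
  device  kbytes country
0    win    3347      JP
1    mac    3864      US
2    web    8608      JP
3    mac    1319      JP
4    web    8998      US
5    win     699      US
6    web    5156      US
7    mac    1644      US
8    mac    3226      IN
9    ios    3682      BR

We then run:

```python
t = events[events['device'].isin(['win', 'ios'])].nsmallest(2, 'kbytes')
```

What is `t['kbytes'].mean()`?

filter rows where device in ['win', 'ios']:
  device  kbytes country
0    win    3347      JP
5    win     699      US
9    ios    3682      BR
take 2 rows with smallest kbytes:
  device  kbytes country
5    win     699      US
0    win    3347      JP

2023.0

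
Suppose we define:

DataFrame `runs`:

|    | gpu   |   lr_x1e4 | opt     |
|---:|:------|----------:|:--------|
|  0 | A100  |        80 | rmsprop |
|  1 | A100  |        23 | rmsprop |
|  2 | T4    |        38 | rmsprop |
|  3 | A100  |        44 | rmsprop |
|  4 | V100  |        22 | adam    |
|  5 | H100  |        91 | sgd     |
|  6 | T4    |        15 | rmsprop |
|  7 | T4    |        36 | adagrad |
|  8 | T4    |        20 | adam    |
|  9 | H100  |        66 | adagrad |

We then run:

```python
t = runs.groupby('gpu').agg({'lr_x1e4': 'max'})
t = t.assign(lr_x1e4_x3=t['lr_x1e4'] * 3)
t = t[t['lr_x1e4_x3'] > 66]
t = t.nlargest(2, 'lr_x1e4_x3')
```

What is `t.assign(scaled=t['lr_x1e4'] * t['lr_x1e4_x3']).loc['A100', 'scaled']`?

19200

group by gpu, max of lr_x1e4:
      lr_x1e4
gpu          
A100       80
H100       91
T4         38
V100       22
add column lr_x1e4_x3 = t['lr_x1e4'] * 3:
      lr_x1e4  lr_x1e4_x3
gpu                      
A100       80         240
H100       91         273
T4         38         114
V100       22          66
filter rows where lr_x1e4_x3 > 66:
      lr_x1e4  lr_x1e4_x3
gpu                      
A100       80         240
H100       91         273
T4         38         114
take 2 rows with largest lr_x1e4_x3:
      lr_x1e4  lr_x1e4_x3
gpu                      
H100       91         273
A100       80         240
add column scaled = t['lr_x1e4'] * t['lr_x1e4_x3']:
      lr_x1e4  lr_x1e4_x3  scaled
gpu                              
H100       91         273   24843
A100       80         240   19200
So loc['A100', 'scaled'] = 19200.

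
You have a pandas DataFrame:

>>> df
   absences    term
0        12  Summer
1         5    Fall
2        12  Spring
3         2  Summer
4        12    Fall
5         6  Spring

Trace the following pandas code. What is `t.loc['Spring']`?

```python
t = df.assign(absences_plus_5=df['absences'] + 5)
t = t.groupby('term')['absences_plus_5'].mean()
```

14.0

add column absences_plus_5 = df['absences'] + 5:
   absences    term  absences_plus_5
0        12  Summer               17
1         5    Fall               10
2        12  Spring               17
3         2  Summer                7
4        12    Fall               17
5         6  Spring               11
group by term, mean of absences_plus_5:
term
Fall      13.5
Spring    14.0
Summer    12.0
Name: absences_plus_5, dtype: float64
Finally, value at index 'Spring' = 14.0.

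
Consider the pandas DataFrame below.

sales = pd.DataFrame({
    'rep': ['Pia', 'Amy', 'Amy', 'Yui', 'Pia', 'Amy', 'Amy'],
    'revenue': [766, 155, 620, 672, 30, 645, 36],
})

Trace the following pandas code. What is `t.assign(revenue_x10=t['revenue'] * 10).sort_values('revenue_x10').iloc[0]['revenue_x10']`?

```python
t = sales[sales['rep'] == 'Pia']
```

filter rows where rep == 'Pia':
   rep  revenue
0  Pia      766
4  Pia       30
add column revenue_x10 = t['revenue'] * 10:
   rep  revenue  revenue_x10
0  Pia      766         7660
4  Pia       30          300
sort by revenue_x10:
   rep  revenue  revenue_x10
4  Pia       30          300
0  Pia      766         7660
The value at position 0, column 'revenue_x10' is 300.

300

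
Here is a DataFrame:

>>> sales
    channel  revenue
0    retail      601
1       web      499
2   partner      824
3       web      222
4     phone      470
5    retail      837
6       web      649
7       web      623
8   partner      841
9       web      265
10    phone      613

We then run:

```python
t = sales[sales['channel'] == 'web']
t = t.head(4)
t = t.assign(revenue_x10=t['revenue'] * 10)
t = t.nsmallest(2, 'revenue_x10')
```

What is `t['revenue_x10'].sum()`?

filter rows where channel == 'web':
  channel  revenue
1     web      499
3     web      222
6     web      649
7     web      623
9     web      265
take first 4 rows:
  channel  revenue
1     web      499
3     web      222
6     web      649
7     web      623
add column revenue_x10 = t['revenue'] * 10:
  channel  revenue  revenue_x10
1     web      499         4990
3     web      222         2220
6     web      649         6490
7     web      623         6230
take 2 rows with smallest revenue_x10:
  channel  revenue  revenue_x10
3     web      222         2220
1     web      499         4990
Then the sum of column 'revenue_x10': 7210

7210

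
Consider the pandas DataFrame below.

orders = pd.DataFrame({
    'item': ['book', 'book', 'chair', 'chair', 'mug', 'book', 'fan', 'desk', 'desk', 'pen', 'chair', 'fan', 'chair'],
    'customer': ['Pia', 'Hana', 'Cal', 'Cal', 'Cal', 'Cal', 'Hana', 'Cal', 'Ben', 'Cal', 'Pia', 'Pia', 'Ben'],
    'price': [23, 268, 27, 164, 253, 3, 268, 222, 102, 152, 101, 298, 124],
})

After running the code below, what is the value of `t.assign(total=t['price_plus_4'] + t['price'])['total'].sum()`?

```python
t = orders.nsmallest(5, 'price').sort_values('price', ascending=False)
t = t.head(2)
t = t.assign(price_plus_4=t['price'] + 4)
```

take 5 rows with smallest price:
     item customer  price
5    book      Cal      3
0    book      Pia     23
2   chair      Cal     27
10  chair      Pia    101
8    desk      Ben    102
sort by price descending:
     item customer  price
8    desk      Ben    102
10  chair      Pia    101
2   chair      Cal     27
0    book      Pia     23
5    book      Cal      3
take first 2 rows:
     item customer  price
8    desk      Ben    102
10  chair      Pia    101
add column price_plus_4 = t['price'] + 4:
     item customer  price  price_plus_4
8    desk      Ben    102           106
10  chair      Pia    101           105
add column total = t['price_plus_4'] + t['price']:
     item customer  price  price_plus_4  total
8    desk      Ben    102           106    208
10  chair      Pia    101           105    206
The sum of column 'total' is 414.

414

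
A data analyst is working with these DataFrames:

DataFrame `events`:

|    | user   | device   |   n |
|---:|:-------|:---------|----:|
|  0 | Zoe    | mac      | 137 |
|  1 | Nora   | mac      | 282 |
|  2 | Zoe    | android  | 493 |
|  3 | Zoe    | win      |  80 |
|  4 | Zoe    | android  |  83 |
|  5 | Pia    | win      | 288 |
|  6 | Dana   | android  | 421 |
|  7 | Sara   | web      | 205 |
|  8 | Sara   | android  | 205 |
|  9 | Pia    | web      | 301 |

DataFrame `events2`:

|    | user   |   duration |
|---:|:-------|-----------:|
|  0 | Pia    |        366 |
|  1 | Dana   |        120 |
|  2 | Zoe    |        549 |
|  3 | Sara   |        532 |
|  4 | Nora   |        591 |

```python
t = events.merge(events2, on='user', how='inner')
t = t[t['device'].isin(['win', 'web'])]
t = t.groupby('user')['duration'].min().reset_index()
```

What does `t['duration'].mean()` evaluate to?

482.333333333

merge on 'user' (how='inner') → 10 rows:
   user   device    n  duration
0   Zoe      mac  137       549
1  Nora      mac  282       591
2   Zoe  android  493       549
3   Zoe      win   80       549
4   Zoe  android   83       549
5   Pia      win  288       366
6  Dana  android  421       120
7  Sara      web  205       532
8  Sara  android  205       532
9   Pia      web  301       366
filter rows where device in ['win', 'web']:
   user device    n  duration
3   Zoe    win   80       549
5   Pia    win  288       366
7  Sara    web  205       532
9   Pia    web  301       366
group by user, min of duration:
user
Pia     366
Sara    532
Zoe     549
Name: duration, dtype: int64
reset_index():
   user  duration
0   Pia       366
1  Sara       532
2   Zoe       549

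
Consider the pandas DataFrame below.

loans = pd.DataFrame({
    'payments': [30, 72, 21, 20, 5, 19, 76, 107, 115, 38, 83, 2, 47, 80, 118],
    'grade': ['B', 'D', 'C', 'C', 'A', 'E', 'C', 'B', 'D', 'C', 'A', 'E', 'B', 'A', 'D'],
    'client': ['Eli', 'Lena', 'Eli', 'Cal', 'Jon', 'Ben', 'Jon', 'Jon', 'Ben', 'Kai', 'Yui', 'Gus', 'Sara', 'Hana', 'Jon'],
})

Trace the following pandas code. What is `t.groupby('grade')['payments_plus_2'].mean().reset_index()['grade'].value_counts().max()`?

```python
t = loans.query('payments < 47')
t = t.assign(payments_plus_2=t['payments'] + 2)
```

1

filter rows where payments < 47:
    payments grade client
0         30     B    Eli
2         21     C    Eli
3         20     C    Cal
4          5     A    Jon
5         19     E    Ben
9         38     C    Kai
11         2     E    Gus
add column payments_plus_2 = t['payments'] + 2:
    payments grade client  payments_plus_2
0         30     B    Eli               32
2         21     C    Eli               23
3         20     C    Cal               22
4          5     A    Jon                7
5         19     E    Ben               21
9         38     C    Kai               40
11         2     E    Gus                4
group by grade, mean of payments_plus_2:
grade
A     7.000000
B    32.000000
C    28.333333
E    12.500000
Name: payments_plus_2, dtype: float64
reset_index():
  grade  payments_plus_2
0     A         7.000000
1     B        32.000000
2     C        28.333333
3     E        12.500000
value_counts of grade:
grade
A    1
B    1
C    1
E    1
Name: count, dtype: int64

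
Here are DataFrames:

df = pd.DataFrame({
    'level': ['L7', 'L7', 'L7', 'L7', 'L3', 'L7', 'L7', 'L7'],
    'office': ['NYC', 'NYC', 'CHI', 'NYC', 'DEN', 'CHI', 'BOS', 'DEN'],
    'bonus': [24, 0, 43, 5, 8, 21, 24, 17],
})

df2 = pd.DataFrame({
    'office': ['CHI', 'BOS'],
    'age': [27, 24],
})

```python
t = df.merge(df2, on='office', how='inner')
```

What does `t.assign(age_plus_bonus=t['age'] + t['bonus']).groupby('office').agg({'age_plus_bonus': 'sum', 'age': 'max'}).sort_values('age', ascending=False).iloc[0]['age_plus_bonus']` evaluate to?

118

merge on 'office' (how='inner') → 3 rows:
  level office  bonus  age
0    L7    CHI     43   27
1    L7    CHI     21   27
2    L7    BOS     24   24
add column age_plus_bonus = t['age'] + t['bonus']:
  level office  bonus  age  age_plus_bonus
0    L7    CHI     43   27              70
1    L7    CHI     21   27              48
2    L7    BOS     24   24              48
group by office: sum(age_plus_bonus), max(age):
        age_plus_bonus  age
office                     
BOS                 48   24
CHI                118   27
sort by age descending:
        age_plus_bonus  age
office                     
CHI                118   27
BOS                 48   24
Then the value at position 0, column 'age_plus_bonus': 118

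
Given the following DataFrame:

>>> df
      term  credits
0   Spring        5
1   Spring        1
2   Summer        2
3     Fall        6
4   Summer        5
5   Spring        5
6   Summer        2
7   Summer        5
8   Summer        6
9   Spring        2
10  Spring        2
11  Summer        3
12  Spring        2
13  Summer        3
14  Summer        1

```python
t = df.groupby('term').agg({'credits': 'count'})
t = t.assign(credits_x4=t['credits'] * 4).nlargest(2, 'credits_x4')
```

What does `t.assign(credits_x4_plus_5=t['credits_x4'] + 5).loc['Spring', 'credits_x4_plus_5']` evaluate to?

group by term, count of credits:
        credits
term           
Fall          1
Spring        6
Summer        8
add column credits_x4 = t['credits'] * 4:
        credits  credits_x4
term                       
Fall          1           4
Spring        6          24
Summer        8          32
take 2 rows with largest credits_x4:
        credits  credits_x4
term                       
Summer        8          32
Spring        6          24
add column credits_x4_plus_5 = t['credits_x4'] + 5:
        credits  credits_x4  credits_x4_plus_5
term                                          
Summer        8          32                 37
Spring        6          24                 29

29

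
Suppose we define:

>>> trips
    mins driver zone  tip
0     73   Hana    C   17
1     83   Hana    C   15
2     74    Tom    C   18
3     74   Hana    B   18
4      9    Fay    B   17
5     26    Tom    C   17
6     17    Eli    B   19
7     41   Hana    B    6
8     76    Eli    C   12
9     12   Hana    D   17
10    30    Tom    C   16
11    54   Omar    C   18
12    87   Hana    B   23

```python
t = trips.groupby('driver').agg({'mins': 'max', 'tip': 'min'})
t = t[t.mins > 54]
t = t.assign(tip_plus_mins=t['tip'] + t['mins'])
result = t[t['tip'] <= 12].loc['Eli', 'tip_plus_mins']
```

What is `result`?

88

group by driver: max(mins), min(tip):
        mins  tip
driver           
Eli       76   12
Fay        9   17
Hana      87    6
Omar      54   18
Tom       74   16
filter rows where mins > 54:
        mins  tip
driver           
Eli       76   12
Hana      87    6
Tom       74   16
add column tip_plus_mins = t['tip'] + t['mins']:
        mins  tip  tip_plus_mins
driver                          
Eli       76   12             88
Hana      87    6             93
Tom       74   16             90
filter rows where tip <= 12:
        mins  tip  tip_plus_mins
driver                          
Eli       76   12             88
Hana      87    6             93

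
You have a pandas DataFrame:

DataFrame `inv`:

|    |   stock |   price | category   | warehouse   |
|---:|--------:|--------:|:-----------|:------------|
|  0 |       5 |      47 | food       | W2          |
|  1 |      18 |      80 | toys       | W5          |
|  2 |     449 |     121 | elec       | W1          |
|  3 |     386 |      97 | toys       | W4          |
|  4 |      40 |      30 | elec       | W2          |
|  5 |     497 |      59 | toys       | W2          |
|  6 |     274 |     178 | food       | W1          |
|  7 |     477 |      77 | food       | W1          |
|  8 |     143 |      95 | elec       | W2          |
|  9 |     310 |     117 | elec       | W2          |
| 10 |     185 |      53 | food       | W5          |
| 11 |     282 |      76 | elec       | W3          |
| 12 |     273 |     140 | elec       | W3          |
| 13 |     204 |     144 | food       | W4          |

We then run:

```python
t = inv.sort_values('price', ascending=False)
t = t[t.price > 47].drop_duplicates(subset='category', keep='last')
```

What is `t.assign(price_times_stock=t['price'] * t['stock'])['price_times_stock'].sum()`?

60560

sort by price descending:
    stock  price category warehouse
6     274    178     food        W1
13    204    144     food        W4
12    273    140     elec        W3
2     449    121     elec        W1
9     310    117     elec        W2
3     386     97     toys        W4
8     143     95     elec        W2
1      18     80     toys        W5
7     477     77     food        W1
11    282     76     elec        W3
5     497     59     toys        W2
10    185     53     food        W5
0       5     47     food        W2
4      40     30     elec        W2
filter rows where price > 47:
    stock  price category warehouse
6     274    178     food        W1
13    204    144     food        W4
12    273    140     elec        W3
2     449    121     elec        W1
9     310    117     elec        W2
3     386     97     toys        W4
8     143     95     elec        W2
1      18     80     toys        W5
7     477     77     food        W1
11    282     76     elec        W3
5     497     59     toys        W2
10    185     53     food        W5
drop duplicate category (keep=last):
    stock  price category warehouse
11    282     76     elec        W3
5     497     59     toys        W2
10    185     53     food        W5
add column price_times_stock = t['price'] * t['stock']:
    stock  price category warehouse  price_times_stock
11    282     76     elec        W3              21432
5     497     59     toys        W2              29323
10    185     53     food        W5               9805
Finally, sum of column 'price_times_stock' = 60560.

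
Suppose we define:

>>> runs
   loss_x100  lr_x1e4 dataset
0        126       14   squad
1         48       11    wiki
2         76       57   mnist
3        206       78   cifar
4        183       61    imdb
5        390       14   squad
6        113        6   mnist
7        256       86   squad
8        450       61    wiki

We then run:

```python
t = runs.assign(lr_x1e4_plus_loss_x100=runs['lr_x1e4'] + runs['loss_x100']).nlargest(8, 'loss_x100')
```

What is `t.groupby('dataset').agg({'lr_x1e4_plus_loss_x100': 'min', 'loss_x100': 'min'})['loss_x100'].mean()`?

add column lr_x1e4_plus_loss_x100 = runs['lr_x1e4'] + runs['loss_x100']:
   loss_x100  lr_x1e4 dataset  lr_x1e4_plus_loss_x100
0        126       14   squad                     140
1         48       11    wiki                      59
2         76       57   mnist                     133
3        206       78   cifar                     284
4        183       61    imdb                     244
5        390       14   squad                     404
6        113        6   mnist                     119
7        256       86   squad                     342
8        450       61    wiki                     511
take 8 rows with largest loss_x100:
   loss_x100  lr_x1e4 dataset  lr_x1e4_plus_loss_x100
8        450       61    wiki                     511
5        390       14   squad                     404
7        256       86   squad                     342
3        206       78   cifar                     284
4        183       61    imdb                     244
0        126       14   squad                     140
6        113        6   mnist                     119
2         76       57   mnist                     133
group by dataset: min(lr_x1e4_plus_loss_x100), min(loss_x100):
         lr_x1e4_plus_loss_x100  loss_x100
dataset                                   
cifar                       284        206
imdb                        244        183
mnist                       119         76
squad                       140        126
wiki                        511        450
mean of column 'loss_x100' → 208.2

208.2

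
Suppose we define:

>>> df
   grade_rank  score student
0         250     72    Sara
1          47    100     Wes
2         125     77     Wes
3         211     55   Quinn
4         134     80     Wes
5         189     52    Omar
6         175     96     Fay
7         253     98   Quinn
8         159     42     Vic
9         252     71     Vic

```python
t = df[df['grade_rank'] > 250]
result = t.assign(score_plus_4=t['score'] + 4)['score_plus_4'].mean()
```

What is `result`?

88.5

filter rows where grade_rank > 250:
   grade_rank  score student
7         253     98   Quinn
9         252     71     Vic
add column score_plus_4 = t['score'] + 4:
   grade_rank  score student  score_plus_4
7         253     98   Quinn           102
9         252     71     Vic            75
Taking the mean of column 'score_plus_4' gives 88.5.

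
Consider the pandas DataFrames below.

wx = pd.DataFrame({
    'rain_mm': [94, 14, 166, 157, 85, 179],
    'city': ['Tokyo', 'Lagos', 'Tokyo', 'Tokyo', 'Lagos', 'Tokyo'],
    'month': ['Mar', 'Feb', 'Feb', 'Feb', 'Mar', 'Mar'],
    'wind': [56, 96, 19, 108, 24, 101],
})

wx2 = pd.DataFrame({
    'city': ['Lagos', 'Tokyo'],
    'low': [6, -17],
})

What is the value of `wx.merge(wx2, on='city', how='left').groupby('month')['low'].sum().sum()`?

merge on 'city' (how='left') → 6 rows:
   rain_mm   city month  wind  low
0       94  Tokyo   Mar    56  -17
1       14  Lagos   Feb    96    6
2      166  Tokyo   Feb    19  -17
3      157  Tokyo   Feb   108  -17
4       85  Lagos   Mar    24    6
5      179  Tokyo   Mar   101  -17
group by month, sum of low:
month
Feb   -28
Mar   -28
Name: low, dtype: int64
The sum of the resulting series is -56.

-56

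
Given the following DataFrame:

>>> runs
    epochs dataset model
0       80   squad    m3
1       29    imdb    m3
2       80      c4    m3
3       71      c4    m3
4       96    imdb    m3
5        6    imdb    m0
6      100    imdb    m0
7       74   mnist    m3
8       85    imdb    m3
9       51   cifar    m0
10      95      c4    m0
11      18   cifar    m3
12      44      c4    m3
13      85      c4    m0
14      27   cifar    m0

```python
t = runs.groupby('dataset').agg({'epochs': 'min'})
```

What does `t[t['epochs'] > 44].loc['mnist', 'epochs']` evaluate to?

74

group by dataset, min of epochs:
         epochs
dataset        
c4           44
cifar        18
imdb          6
mnist        74
squad        80
filter rows where epochs > 44:
         epochs
dataset        
mnist        74
squad        80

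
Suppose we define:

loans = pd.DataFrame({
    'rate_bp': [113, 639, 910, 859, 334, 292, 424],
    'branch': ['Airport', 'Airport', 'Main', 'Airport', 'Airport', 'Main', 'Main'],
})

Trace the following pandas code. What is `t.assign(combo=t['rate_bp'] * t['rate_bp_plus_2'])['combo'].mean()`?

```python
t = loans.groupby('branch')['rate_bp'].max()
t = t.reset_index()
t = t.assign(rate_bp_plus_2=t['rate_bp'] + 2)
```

group by branch, max of rate_bp:
branch
Airport    859
Main       910
Name: rate_bp, dtype: int64
reset_index():
    branch  rate_bp
0  Airport      859
1     Main      910
add column rate_bp_plus_2 = t['rate_bp'] + 2:
    branch  rate_bp  rate_bp_plus_2
0  Airport      859             861
1     Main      910             912
add column combo = t['rate_bp'] * t['rate_bp_plus_2']:
    branch  rate_bp  rate_bp_plus_2   combo
0  Airport      859             861  739599
1     Main      910             912  829920

784759.5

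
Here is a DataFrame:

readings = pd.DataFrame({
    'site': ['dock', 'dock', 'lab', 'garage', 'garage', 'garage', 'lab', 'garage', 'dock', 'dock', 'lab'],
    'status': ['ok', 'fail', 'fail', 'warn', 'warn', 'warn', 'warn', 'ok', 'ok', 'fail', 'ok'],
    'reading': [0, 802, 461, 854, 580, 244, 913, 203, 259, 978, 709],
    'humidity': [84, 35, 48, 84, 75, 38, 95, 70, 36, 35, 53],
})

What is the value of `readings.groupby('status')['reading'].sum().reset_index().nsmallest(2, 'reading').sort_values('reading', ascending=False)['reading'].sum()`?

group by status, sum of reading:
status
fail    2241
ok      1171
warn    2591
Name: reading, dtype: int64
reset_index():
  status  reading
0   fail     2241
1     ok     1171
2   warn     2591
take 2 rows with smallest reading:
  status  reading
1     ok     1171
0   fail     2241
sort by reading descending:
  status  reading
0   fail     2241
1     ok     1171
Taking the sum of column 'reading' gives 3412.

3412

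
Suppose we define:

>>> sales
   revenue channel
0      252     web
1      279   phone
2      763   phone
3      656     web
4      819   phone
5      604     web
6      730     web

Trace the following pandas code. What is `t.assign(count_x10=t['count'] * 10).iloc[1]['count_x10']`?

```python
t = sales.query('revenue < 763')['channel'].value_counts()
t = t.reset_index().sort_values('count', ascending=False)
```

filter rows where revenue < 763:
   revenue channel
0      252     web
1      279   phone
3      656     web
5      604     web
6      730     web
value_counts of channel:
channel
web      4
phone    1
Name: count, dtype: int64
reset_index():
  channel  count
0     web      4
1   phone      1
sort by count descending:
  channel  count
0     web      4
1   phone      1
add column count_x10 = t['count'] * 10:
  channel  count  count_x10
0     web      4         40
1   phone      1         10
Hence 10.

10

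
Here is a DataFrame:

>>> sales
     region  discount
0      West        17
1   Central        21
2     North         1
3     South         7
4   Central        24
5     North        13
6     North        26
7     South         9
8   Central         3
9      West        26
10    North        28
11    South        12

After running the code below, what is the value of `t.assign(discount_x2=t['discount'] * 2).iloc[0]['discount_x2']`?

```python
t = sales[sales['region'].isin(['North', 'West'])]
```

filter rows where region in ['North', 'West']:
   region  discount
0    West        17
2   North         1
5   North        13
6   North        26
9    West        26
10  North        28
add column discount_x2 = t['discount'] * 2:
   region  discount  discount_x2
0    West        17           34
2   North         1            2
5   North        13           26
6   North        26           52
9    West        26           52
10  North        28           56
Reading off the value at position 0, column 'discount_x2', we get 34.

34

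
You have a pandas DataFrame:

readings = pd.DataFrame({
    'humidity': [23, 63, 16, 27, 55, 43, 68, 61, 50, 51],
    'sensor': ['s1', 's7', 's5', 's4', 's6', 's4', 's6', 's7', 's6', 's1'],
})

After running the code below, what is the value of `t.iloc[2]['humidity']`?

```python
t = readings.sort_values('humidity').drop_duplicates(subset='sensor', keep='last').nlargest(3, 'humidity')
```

51

sort by humidity:
   humidity sensor
2        16     s5
0        23     s1
3        27     s4
5        43     s4
8        50     s6
9        51     s1
4        55     s6
7        61     s7
1        63     s7
6        68     s6
drop duplicate sensor (keep=last):
   humidity sensor
2        16     s5
5        43     s4
9        51     s1
1        63     s7
6        68     s6
take 3 rows with largest humidity:
   humidity sensor
6        68     s6
1        63     s7
9        51     s1
value at position 2, column 'humidity' → 51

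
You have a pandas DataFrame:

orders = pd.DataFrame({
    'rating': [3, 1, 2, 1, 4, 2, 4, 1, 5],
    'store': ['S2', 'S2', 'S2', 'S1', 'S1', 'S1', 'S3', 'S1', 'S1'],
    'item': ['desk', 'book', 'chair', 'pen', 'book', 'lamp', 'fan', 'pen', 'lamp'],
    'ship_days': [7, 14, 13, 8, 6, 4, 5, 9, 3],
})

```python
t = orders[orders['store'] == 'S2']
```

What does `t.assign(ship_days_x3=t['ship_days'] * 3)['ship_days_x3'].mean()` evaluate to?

filter rows where store == 'S2':
   rating store   item  ship_days
0       3    S2   desk          7
1       1    S2   book         14
2       2    S2  chair         13
add column ship_days_x3 = t['ship_days'] * 3:
   rating store   item  ship_days  ship_days_x3
0       3    S2   desk          7            21
1       1    S2   book         14            42
2       2    S2  chair         13            39
The mean of column 'ship_days_x3' is 34.0.

34.0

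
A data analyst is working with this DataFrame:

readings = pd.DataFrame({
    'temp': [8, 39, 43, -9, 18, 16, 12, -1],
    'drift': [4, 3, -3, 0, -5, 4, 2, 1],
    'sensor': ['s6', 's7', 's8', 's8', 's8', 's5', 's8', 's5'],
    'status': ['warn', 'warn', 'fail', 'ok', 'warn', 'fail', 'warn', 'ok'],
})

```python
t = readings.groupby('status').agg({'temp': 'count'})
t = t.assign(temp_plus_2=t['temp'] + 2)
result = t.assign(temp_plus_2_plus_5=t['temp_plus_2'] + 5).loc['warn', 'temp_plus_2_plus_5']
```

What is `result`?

11

group by status, count of temp:
        temp
status      
fail       2
ok         2
warn       4
add column temp_plus_2 = t['temp'] + 2:
        temp  temp_plus_2
status                   
fail       2            4
ok         2            4
warn       4            6
add column temp_plus_2_plus_5 = t['temp_plus_2'] + 5:
        temp  temp_plus_2  temp_plus_2_plus_5
status                                       
fail       2            4                   9
ok         2            4                   9
warn       4            6                  11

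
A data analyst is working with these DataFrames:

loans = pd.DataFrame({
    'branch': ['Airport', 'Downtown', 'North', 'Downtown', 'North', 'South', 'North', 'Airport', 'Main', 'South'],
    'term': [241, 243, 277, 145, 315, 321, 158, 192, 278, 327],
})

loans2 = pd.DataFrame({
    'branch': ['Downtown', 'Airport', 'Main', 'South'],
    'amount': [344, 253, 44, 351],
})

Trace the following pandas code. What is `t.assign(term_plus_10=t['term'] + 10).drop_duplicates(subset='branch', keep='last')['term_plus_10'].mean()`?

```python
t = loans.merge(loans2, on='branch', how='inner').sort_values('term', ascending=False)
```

merge on 'branch' (how='inner') → 7 rows:
     branch  term  amount
0   Airport   241     253
1  Downtown   243     344
2  Downtown   145     344
3     South   321     351
4   Airport   192     253
5      Main   278      44
6     South   327     351
sort by term descending:
     branch  term  amount
6     South   327     351
3     South   321     351
5      Main   278      44
1  Downtown   243     344
0   Airport   241     253
4   Airport   192     253
2  Downtown   145     344
add column term_plus_10 = t['term'] + 10:
     branch  term  amount  term_plus_10
6     South   327     351           337
3     South   321     351           331
5      Main   278      44           288
1  Downtown   243     344           253
0   Airport   241     253           251
4   Airport   192     253           202
2  Downtown   145     344           155
drop duplicate branch (keep=last):
     branch  term  amount  term_plus_10
3     South   321     351           331
5      Main   278      44           288
4   Airport   192     253           202
2  Downtown   145     344           155

244.0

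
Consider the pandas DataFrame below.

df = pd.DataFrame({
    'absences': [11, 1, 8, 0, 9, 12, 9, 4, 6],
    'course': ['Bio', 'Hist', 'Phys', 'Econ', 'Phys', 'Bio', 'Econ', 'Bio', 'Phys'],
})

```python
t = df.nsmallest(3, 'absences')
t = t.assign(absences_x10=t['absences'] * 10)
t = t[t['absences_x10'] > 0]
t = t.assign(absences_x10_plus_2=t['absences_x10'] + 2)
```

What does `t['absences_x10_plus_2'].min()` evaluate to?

take 3 rows with smallest absences:
   absences course
3         0   Econ
1         1   Hist
7         4    Bio
add column absences_x10 = t['absences'] * 10:
   absences course  absences_x10
3         0   Econ             0
1         1   Hist            10
7         4    Bio            40
filter rows where absences_x10 > 0:
   absences course  absences_x10
1         1   Hist            10
7         4    Bio            40
add column absences_x10_plus_2 = t['absences_x10'] + 2:
   absences course  absences_x10  absences_x10_plus_2
1         1   Hist            10                   12
7         4    Bio            40                   42

12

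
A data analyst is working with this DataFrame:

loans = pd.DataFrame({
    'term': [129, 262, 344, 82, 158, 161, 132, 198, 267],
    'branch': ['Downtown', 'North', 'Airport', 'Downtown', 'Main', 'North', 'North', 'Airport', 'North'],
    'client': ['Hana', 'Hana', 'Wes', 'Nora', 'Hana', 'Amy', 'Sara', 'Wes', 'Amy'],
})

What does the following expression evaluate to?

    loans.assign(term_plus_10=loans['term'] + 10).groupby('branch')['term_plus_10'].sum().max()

862

add column term_plus_10 = loans['term'] + 10:
   term    branch client  term_plus_10
0   129  Downtown   Hana           139
1   262     North   Hana           272
2   344   Airport    Wes           354
3    82  Downtown   Nora            92
4   158      Main   Hana           168
5   161     North    Amy           171
6   132     North   Sara           142
7   198   Airport    Wes           208
8   267     North    Amy           277
group by branch, sum of term_plus_10:
branch
Airport     562
Downtown    231
Main        168
North       862
Name: term_plus_10, dtype: int64
Reading off the max of the resulting series, we get 862.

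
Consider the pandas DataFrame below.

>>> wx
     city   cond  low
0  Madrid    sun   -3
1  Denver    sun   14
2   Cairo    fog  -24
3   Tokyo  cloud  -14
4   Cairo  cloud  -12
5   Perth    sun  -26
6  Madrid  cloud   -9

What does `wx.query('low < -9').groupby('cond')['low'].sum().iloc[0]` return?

-26

filter rows where low < -9:
    city   cond  low
2  Cairo    fog  -24
3  Tokyo  cloud  -14
4  Cairo  cloud  -12
5  Perth    sun  -26
group by cond, sum of low:
cond
cloud   -26
fog     -24
sun     -26
Name: low, dtype: int64
So iloc[0] = -26.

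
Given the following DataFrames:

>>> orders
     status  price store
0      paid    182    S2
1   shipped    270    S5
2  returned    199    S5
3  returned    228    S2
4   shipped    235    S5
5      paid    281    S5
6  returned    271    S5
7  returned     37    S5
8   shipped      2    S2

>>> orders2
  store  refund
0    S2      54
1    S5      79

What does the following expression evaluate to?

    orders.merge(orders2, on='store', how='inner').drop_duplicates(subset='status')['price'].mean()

merge on 'store' (how='inner') → 9 rows:
     status  price store  refund
0      paid    182    S2      54
1   shipped    270    S5      79
2  returned    199    S5      79
3  returned    228    S2      54
4   shipped    235    S5      79
5      paid    281    S5      79
6  returned    271    S5      79
7  returned     37    S5      79
8   shipped      2    S2      54
drop duplicate status (keep=first):
     status  price store  refund
0      paid    182    S2      54
1   shipped    270    S5      79
2  returned    199    S5      79

217.0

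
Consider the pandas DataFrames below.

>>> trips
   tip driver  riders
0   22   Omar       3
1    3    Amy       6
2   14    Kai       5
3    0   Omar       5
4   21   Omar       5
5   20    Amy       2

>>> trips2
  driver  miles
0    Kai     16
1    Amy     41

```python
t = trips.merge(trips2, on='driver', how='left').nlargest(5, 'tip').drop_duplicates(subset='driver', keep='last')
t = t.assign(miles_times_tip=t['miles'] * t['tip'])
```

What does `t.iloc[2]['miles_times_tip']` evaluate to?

123.0

merge on 'driver' (how='left') → 6 rows:
   tip driver  riders  miles
0   22   Omar       3    NaN
1    3    Amy       6   41.0
2   14    Kai       5   16.0
3    0   Omar       5    NaN
4   21   Omar       5    NaN
5   20    Amy       2   41.0
take 5 rows with largest tip:
   tip driver  riders  miles
0   22   Omar       3    NaN
4   21   Omar       5    NaN
5   20    Amy       2   41.0
2   14    Kai       5   16.0
1    3    Amy       6   41.0
drop duplicate driver (keep=last):
   tip driver  riders  miles
4   21   Omar       5    NaN
2   14    Kai       5   16.0
1    3    Amy       6   41.0
add column miles_times_tip = t['miles'] * t['tip']:
   tip driver  riders  miles  miles_times_tip
4   21   Omar       5    NaN              NaN
2   14    Kai       5   16.0            224.0
1    3    Amy       6   41.0            123.0
The value at position 2, column 'miles_times_tip' is 123.0.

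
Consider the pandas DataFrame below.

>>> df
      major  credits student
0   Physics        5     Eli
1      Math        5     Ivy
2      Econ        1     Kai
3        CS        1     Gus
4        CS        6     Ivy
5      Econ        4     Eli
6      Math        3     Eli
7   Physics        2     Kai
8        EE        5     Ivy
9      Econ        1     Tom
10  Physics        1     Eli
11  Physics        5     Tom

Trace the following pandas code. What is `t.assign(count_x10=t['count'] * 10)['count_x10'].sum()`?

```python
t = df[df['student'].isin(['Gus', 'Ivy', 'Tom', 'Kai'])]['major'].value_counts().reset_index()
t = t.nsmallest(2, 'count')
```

filter rows where student in ['Gus', 'Ivy', 'Tom', 'Kai']:
      major  credits student
1      Math        5     Ivy
2      Econ        1     Kai
3        CS        1     Gus
4        CS        6     Ivy
7   Physics        2     Kai
8        EE        5     Ivy
9      Econ        1     Tom
11  Physics        5     Tom
value_counts of major:
major
Econ       2
CS         2
Physics    2
Math       1
EE         1
Name: count, dtype: int64
reset_index():
     major  count
0     Econ      2
1       CS      2
2  Physics      2
3     Math      1
4       EE      1
take 2 rows with smallest count:
  major  count
3  Math      1
4    EE      1
add column count_x10 = t['count'] * 10:
  major  count  count_x10
3  Math      1         10
4    EE      1         10

20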